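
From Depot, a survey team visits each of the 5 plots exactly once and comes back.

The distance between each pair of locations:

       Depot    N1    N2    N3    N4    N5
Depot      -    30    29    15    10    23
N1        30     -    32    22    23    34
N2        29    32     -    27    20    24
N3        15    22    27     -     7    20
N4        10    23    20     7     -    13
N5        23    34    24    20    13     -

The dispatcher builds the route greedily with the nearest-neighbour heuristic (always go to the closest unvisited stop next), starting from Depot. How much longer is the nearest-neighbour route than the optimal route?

The nearest-neighbour route is 7 longer than optimal.

From Depot: N4=10, N3=15, N5=23, N2=29, N1=30 → choose N4 (10).
From N4: N3=7, N5=13, N2=20, N1=23 → choose N3 (7).
From N3: N5=20, N1=22, N2=27 → choose N5 (20).
From N5: N2=24, N1=34 → choose N2 (24).
From N2: N1=32 → choose N1 (32).
NN route Depot → N4 → N3 → N5 → N2 → N1 → Depot costs 123.
Optimal: Depot → N3 → N1 → N2 → N5 → N4 → Depot costs 116 (by enumerating all 60 distinct tours).
Excess = 123 − 116 = 7.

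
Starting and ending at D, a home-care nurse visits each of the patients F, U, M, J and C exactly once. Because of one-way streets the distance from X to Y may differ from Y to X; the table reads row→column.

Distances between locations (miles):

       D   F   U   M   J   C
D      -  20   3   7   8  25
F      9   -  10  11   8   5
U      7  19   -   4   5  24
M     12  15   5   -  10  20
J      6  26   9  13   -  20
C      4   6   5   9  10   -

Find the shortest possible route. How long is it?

Minimum total distance: 43 miles.

D - F - U - M - J - C - D: 20+10+4+10+20+4 = 68
D - F - U - M - C - J - D: 20+10+4+20+10+6 = 70
D - F - U - J - M - C - D: 20+10+5+13+20+4 = 72
D - F - U - J - C - M - D: 20+10+5+20+9+12 = 76
D - F - U - C - M - J - D: 20+10+24+9+10+6 = 79
D - F - U - C - J - M - D: 20+10+24+10+13+12 = 89
D - F - M - U - J - C - D: 20+11+5+5+20+4 = 65
D - F - M - U - C - J - D: 20+11+5+24+10+6 = 76
D - F - M - J - U - C - D: 20+11+10+9+24+4 = 78
D - F - M - J - C - U - D: 20+11+10+20+5+7 = 73
D - F - M - C - U - J - D: 20+11+20+5+5+6 = 67
D - F - M - C - J - U - D: 20+11+20+10+9+7 = 77
D - F - J - U - M - C - D: 20+8+9+4+20+4 = 65
D - F - J - U - C - M - D: 20+8+9+24+9+12 = 82
… (106 more)
D - U - M - F - C - J - D: 3+4+15+5+10+6 = 43  ← best
The minimum is 43.
One optimal route: D → U → M → F → C → J → D.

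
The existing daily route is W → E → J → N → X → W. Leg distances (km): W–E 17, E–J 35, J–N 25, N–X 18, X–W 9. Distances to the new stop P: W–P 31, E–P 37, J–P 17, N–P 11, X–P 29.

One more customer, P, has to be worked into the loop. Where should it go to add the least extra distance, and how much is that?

+3 km — insert P between J and N.

Insertion cost between consecutive stops i–j is d(i,P) + d(P,j) − d(i,j):
  between W and E: 31 + 37 − 17 = 51
  between E and J: 37 + 17 − 35 = 19
  between J and N: 17 + 11 − 25 = 3
  between N and X: 11 + 29 − 18 = 22
  between X and W: 29 + 31 − 9 = 51
Cheapest insertion is between J and N, adding 3.
New total = 104 + 3 = 107.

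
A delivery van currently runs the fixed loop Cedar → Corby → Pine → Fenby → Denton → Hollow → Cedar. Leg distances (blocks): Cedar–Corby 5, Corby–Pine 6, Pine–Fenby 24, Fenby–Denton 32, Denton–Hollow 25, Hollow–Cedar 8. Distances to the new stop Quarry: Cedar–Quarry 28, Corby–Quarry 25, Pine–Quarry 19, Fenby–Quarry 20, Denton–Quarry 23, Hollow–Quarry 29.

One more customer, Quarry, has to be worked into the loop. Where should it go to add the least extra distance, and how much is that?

Minimum extra distance: 11 blocks, inserting Quarry between Fenby and Denton.

Insertion cost between consecutive stops i–j is d(i,Quarry) + d(Quarry,j) − d(i,j):
  between Cedar and Corby: 28 + 25 − 5 = 48
  between Corby and Pine: 25 + 19 − 6 = 38
  between Pine and Fenby: 19 + 20 − 24 = 15
  between Fenby and Denton: 20 + 23 − 32 = 11
  between Denton and Hollow: 23 + 29 − 25 = 27
  between Hollow and Cedar: 29 + 28 − 8 = 49
Cheapest insertion is between Fenby and Denton, adding 11.
New total = 100 + 11 = 111.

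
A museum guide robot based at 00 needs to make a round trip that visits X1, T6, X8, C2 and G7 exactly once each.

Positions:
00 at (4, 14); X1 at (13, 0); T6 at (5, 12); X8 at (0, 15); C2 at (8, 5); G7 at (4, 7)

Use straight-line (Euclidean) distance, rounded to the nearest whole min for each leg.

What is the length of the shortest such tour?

40 min — the shortest possible round trip.

There are 60 distinct closed tours to check (reversals are equivalent).
00→X1→T6→X8→C2→G7→00: 17+14+6+13+4+7 = 61
00→X1→T6→X8→G7→C2→00: 17+14+6+9+4+10 = 60
00→X1→T6→C2→X8→G7→00: 17+14+8+13+9+7 = 68
00→X1→T6→C2→G7→X8→00: 17+14+8+4+9+4 = 56
00→X1→T6→G7→X8→C2→00: 17+14+5+9+13+10 = 68
00→X1→T6→G7→C2→X8→00: 17+14+5+4+13+4 = 57
00→X1→X8→T6→C2→G7→00: 17+20+6+8+4+7 = 62
00→X1→X8→T6→G7→C2→00: 17+20+6+5+4+10 = 62
00→X1→X8→C2→T6→G7→00: 17+20+13+8+5+7 = 70
00→X1→X8→C2→G7→T6→00: 17+20+13+4+5+2 = 61
00→X1→X8→G7→T6→C2→00: 17+20+9+5+8+10 = 69
00→X1→X8→G7→C2→T6→00: 17+20+9+4+8+2 = 60
00→X1→C2→T6→X8→G7→00: 17+7+8+6+9+7 = 54
00→X1→C2→T6→G7→X8→00: 17+7+8+5+9+4 = 50
… (46 more)
00→T6→X1→C2→G7→X8→00: 2+14+7+4+9+4 = 40  ← best
The minimum is 40.
One optimal route: 00 → T6 → X1 → C2 → G7 → X8 → 00 (or its reverse).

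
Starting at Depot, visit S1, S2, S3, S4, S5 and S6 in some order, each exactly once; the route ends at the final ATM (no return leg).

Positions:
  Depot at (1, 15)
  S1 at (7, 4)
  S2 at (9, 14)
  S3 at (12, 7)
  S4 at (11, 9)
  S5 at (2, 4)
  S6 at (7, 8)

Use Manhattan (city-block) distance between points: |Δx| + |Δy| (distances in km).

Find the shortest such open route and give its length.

Shortest open route: 34 km.

There are 6! = 720 possible orderings.
Depot → S1 → S2 → S3 → S4 → S5 → S6: 17+12+10+3+14+9 = 65
Depot → S1 → S2 → S3 → S4 → S6 → S5: 17+12+10+3+5+9 = 56
Depot → S1 → S2 → S3 → S5 → S4 → S6: 17+12+10+13+14+5 = 71
Depot → S1 → S2 → S3 → S5 → S6 → S4: 17+12+10+13+9+5 = 66
Depot → S1 → S2 → S3 → S6 → S4 → S5: 17+12+10+6+5+14 = 64
Depot → S1 → S2 → S3 → S6 → S5 → S4: 17+12+10+6+9+14 = 68
Depot → S1 → S2 → S4 → S3 → S5 → S6: 17+12+7+3+13+9 = 61
Depot → S1 → S2 → S4 → S3 → S6 → S5: 17+12+7+3+6+9 = 54
… (712 more)
Depot → S2 → S4 → S3 → S6 → S1 → S5: 9+7+3+6+4+5 = 34  ← best
The minimum is 34.
One shortest path: Depot → S2 → S4 → S3 → S6 → S1 → S5.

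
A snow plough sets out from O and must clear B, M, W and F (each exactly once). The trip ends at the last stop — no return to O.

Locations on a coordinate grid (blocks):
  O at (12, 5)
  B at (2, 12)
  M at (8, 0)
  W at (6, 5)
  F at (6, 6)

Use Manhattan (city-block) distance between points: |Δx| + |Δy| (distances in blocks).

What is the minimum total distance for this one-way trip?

27 blocks — the minimum one-way total.

There are 4! = 24 possible orderings.
O - B - M - W - F: 17+18+7+1 = 43
O - B - M - F - W: 17+18+8+1 = 44
O - B - W - M - F: 17+11+7+8 = 43
O - B - W - F - M: 17+11+1+8 = 37
O - B - F - M - W: 17+10+8+7 = 42
O - B - F - W - M: 17+10+1+7 = 35
O - M - B - W - F: 9+18+11+1 = 39
O - M - B - F - W: 9+18+10+1 = 38
O - M - W - B - F: 9+7+11+10 = 37
O - M - W - F - B: 9+7+1+10 = 27
O - M - F - B - W: 9+8+10+11 = 38
O - M - F - W - B: 9+8+1+11 = 29
O - W - B - M - F: 6+11+18+8 = 43
O - W - B - F - M: 6+11+10+8 = 35
… (10 more)
The minimum is 27.
One shortest path: O → M → W → F → B.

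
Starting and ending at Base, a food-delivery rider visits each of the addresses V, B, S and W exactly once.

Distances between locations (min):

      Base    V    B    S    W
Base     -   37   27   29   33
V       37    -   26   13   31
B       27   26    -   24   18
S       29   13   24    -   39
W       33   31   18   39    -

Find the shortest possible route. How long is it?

There are 12 distinct closed tours to check (reversals are equivalent).
Base - V - B - S - W - Base: 37+26+24+39+33 = 159
Base - V - B - W - S - Base: 37+26+18+39+29 = 149
Base - V - S - B - W - Base: 37+13+24+18+33 = 125
Base - V - S - W - B - Base: 37+13+39+18+27 = 134
Base - V - W - B - S - Base: 37+31+18+24+29 = 139
Base - V - W - S - B - Base: 37+31+39+24+27 = 158
Base - B - V - S - W - Base: 27+26+13+39+33 = 138
Base - B - V - W - S - Base: 27+26+31+39+29 = 152
Base - B - S - V - W - Base: 27+24+13+31+33 = 128
Base - B - W - V - S - Base: 27+18+31+13+29 = 118
Base - S - V - B - W - Base: 29+13+26+18+33 = 119
Base - S - B - V - W - Base: 29+24+26+31+33 = 143
The minimum is 118.
One optimal route: Base → B → W → V → S → Base (or its reverse).

Minimum total distance: 118 min.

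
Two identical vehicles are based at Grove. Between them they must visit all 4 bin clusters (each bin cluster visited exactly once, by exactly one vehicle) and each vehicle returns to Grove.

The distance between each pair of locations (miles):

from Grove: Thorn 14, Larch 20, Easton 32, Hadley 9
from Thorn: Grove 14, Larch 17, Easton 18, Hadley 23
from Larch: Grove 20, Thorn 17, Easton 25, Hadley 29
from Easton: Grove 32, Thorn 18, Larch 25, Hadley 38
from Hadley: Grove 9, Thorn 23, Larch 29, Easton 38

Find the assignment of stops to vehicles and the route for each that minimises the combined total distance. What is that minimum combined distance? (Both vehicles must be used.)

Check every non-empty split of the stops between the two vehicles; for each half take its own optimal tour:
  {Thorn} + {Larch, Easton, Hadley}: 28 + 92 = 120
  {Larch} + {Thorn, Easton, Hadley}: 40 + 79 = 119
  {Thorn, Larch} + {Easton, Hadley}: 51 + 79 = 130
  {Easton} + {Thorn, Larch, Hadley}: 64 + 69 = 133
  {Thorn, Easton} + {Larch, Hadley}: 64 + 58 = 122
  {Larch, Easton} + {Thorn, Hadley}: 77 + 46 = 123
  … (7 splits in total)
  {Thorn, Larch, Easton} + {Hadley}: 77 + 18 = 95  ← best
Best: vehicle 1 Grove → Thorn → Easton → Larch → Grove = 77; vehicle 2 Grove → Hadley → Grove = 18; combined 95.

Minimum combined distance: 95 miles.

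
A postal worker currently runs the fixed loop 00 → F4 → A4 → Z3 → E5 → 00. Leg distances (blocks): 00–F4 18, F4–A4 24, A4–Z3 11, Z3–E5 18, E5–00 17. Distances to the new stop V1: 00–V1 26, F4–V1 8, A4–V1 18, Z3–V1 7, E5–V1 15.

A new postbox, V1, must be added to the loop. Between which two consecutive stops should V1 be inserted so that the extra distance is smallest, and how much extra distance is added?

Insertion cost between consecutive stops i–j is d(i,V1) + d(V1,j) − d(i,j):
  between 00 and F4: 26 + 8 − 18 = 16
  between F4 and A4: 8 + 18 − 24 = 2
  between A4 and Z3: 18 + 7 − 11 = 14
  between Z3 and E5: 7 + 15 − 18 = 4
  between E5 and 00: 15 + 26 − 17 = 24
Cheapest insertion is between F4 and A4, adding 2.
New total = 88 + 2 = 90.

Adding 2 blocks by placing V1 on the F4–A4 leg.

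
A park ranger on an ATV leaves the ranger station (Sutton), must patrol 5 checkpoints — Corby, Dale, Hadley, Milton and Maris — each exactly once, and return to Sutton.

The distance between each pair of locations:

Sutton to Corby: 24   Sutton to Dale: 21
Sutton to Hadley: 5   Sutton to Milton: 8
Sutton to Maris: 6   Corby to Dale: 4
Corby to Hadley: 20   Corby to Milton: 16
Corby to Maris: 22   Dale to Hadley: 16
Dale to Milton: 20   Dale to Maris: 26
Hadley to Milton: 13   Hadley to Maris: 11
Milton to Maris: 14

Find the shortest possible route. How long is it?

Minimum total distance: 61.

Sutton-Corby-Dale-Hadley-Milton-Maris-Sutton: 24+4+16+13+14+6 = 77
Sutton-Corby-Dale-Hadley-Maris-Milton-Sutton: 24+4+16+11+14+8 = 77
Sutton-Corby-Dale-Milton-Hadley-Maris-Sutton: 24+4+20+13+11+6 = 78
Sutton-Corby-Dale-Milton-Maris-Hadley-Sutton: 24+4+20+14+11+5 = 78
Sutton-Corby-Dale-Maris-Hadley-Milton-Sutton: 24+4+26+11+13+8 = 86
Sutton-Corby-Dale-Maris-Milton-Hadley-Sutton: 24+4+26+14+13+5 = 86
Sutton-Corby-Hadley-Dale-Milton-Maris-Sutton: 24+20+16+20+14+6 = 100
Sutton-Corby-Hadley-Dale-Maris-Milton-Sutton: 24+20+16+26+14+8 = 108
Sutton-Corby-Hadley-Milton-Dale-Maris-Sutton: 24+20+13+20+26+6 = 109
Sutton-Corby-Hadley-Milton-Maris-Dale-Sutton: 24+20+13+14+26+21 = 118
Sutton-Corby-Hadley-Maris-Dale-Milton-Sutton: 24+20+11+26+20+8 = 109
Sutton-Corby-Hadley-Maris-Milton-Dale-Sutton: 24+20+11+14+20+21 = 110
Sutton-Corby-Milton-Dale-Hadley-Maris-Sutton: 24+16+20+16+11+6 = 93
Sutton-Corby-Milton-Dale-Maris-Hadley-Sutton: 24+16+20+26+11+5 = 102
… (46 more)
Sutton-Hadley-Dale-Corby-Milton-Maris-Sutton: 5+16+4+16+14+6 = 61  ← best
The minimum is 61.
One optimal route: Sutton → Hadley → Dale → Corby → Milton → Maris → Sutton (or its reverse).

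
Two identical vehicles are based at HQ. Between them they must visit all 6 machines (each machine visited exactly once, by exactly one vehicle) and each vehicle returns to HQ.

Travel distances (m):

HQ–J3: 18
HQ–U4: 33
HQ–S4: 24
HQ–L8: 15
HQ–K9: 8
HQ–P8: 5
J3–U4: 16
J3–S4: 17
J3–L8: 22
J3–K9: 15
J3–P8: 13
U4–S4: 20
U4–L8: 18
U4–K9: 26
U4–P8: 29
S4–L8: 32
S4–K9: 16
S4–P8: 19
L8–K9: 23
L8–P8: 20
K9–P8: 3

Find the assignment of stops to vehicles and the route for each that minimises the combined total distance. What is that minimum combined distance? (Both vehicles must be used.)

There are 2^5 − 1 = 31 ways to divide the 6 stops into two non-empty groups. For each, the best each vehicle can do is its own shortest tour through its group:
  {J3} + {U4, S4, L8, K9, P8}: 36 + 77 = 113
  {U4} + {J3, S4, L8, K9, P8}: 66 + 78 = 144
  {J3, U4} + {S4, L8, K9, P8}: 67 + 71 = 138
  {S4} + {J3, U4, L8, K9, P8}: 48 + 72 = 120
  {J3, S4} + {U4, L8, K9, P8}: 59 + 67 = 126
  {U4, S4} + {J3, L8, K9, P8}: 77 + 60 = 137
  … (31 splits in total)
  {J3, U4, S4, L8, K9} + {P8}: 90 + 10 = 100  ← best
Best: vehicle 1 HQ → L8 → U4 → J3 → S4 → K9 → HQ = 90; vehicle 2 HQ → P8 → HQ = 10; combined 100.

Minimum combined distance: 100 m.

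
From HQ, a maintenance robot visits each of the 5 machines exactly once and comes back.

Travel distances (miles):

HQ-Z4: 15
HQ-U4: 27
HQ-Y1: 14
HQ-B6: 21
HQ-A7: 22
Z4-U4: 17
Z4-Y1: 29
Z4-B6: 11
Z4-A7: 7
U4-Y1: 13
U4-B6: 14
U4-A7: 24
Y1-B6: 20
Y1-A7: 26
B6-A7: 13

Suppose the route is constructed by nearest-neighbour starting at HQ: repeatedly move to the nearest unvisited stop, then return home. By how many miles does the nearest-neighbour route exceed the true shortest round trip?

From HQ: Y1=14, Z4=15, B6=21, A7=22, U4=27 → choose Y1 (14).
From Y1: U4=13, B6=20, A7=26, Z4=29 → choose U4 (13).
From U4: B6=14, Z4=17, A7=24 → choose B6 (14).
From B6: Z4=11, A7=13 → choose Z4 (11).
From Z4: A7=7 → choose A7 (7).
NN route HQ → Y1 → U4 → B6 → Z4 → A7 → HQ costs 81.
Optimal: HQ → Z4 → A7 → B6 → U4 → Y1 → HQ costs 76 (by enumerating all 60 distinct tours).
Excess = 81 − 76 = 5.

The nearest-neighbour route is 5 miles longer than optimal.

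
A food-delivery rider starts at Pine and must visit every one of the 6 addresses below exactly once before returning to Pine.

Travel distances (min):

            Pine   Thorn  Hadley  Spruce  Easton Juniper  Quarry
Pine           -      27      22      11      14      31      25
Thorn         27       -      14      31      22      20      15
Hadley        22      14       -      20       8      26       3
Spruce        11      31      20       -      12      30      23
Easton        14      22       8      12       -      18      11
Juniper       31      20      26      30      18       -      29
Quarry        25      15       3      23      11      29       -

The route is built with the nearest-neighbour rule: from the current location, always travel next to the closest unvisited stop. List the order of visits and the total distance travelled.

At Pine the remaining stops are Spruce 11, Easton 14, Hadley 22, Quarry 25, Thorn 27, Juniper 31; go to Spruce.
At Spruce the remaining stops are Easton 12, Hadley 20, Quarry 23, Juniper 30, Thorn 31; go to Easton.
At Easton the remaining stops are Hadley 8, Quarry 11, Juniper 18, Thorn 22; go to Hadley.
At Hadley the remaining stops are Quarry 3, Thorn 14, Juniper 26; go to Quarry.
At Quarry the remaining stops are Thorn 15, Juniper 29; go to Thorn.
At Thorn the remaining stops are Juniper 20; go to Juniper.
Return Juniper→Pine: 31.
Total = 11 + 12 + 8 + 3 + 15 + 20 + 31 = 100.

Total distance 100 min via the nearest-neighbour route Pine → Spruce → Easton → Hadley → Quarry → Thorn → Juniper → Pine.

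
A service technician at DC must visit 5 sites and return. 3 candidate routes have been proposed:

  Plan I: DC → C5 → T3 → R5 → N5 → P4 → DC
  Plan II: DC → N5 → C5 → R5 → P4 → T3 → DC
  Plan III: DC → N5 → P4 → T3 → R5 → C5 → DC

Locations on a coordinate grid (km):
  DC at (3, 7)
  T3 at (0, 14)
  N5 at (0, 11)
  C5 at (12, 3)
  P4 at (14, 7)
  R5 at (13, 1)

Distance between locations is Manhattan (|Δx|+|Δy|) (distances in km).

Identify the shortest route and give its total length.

Plan I: 13 + 23 + 26 + 23 + 18 + 11 = 114
Plan II: 7 + 20 + 3 + 7 + 21 + 10 = 68
Plan III: 7 + 18 + 21 + 26 + 3 + 13 = 88

68 km — Plan II is the shortest.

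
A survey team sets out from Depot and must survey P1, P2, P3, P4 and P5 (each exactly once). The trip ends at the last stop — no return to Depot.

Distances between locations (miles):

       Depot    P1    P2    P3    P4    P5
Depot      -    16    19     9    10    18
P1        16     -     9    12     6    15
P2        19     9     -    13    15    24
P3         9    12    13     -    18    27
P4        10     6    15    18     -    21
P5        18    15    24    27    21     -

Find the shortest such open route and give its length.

58 miles — the minimum one-way total.

There are 5! = 120 possible orderings.
Depot - P1 - P2 - P3 - P4 - P5: 16+9+13+18+21 = 77
Depot - P1 - P2 - P3 - P5 - P4: 16+9+13+27+21 = 86
Depot - P1 - P2 - P4 - P3 - P5: 16+9+15+18+27 = 85
Depot - P1 - P2 - P4 - P5 - P3: 16+9+15+21+27 = 88
Depot - P1 - P2 - P5 - P3 - P4: 16+9+24+27+18 = 94
Depot - P1 - P2 - P5 - P4 - P3: 16+9+24+21+18 = 88
Depot - P1 - P3 - P2 - P4 - P5: 16+12+13+15+21 = 77
Depot - P1 - P3 - P2 - P5 - P4: 16+12+13+24+21 = 86
Depot - P1 - P3 - P4 - P2 - P5: 16+12+18+15+24 = 85
Depot - P1 - P3 - P4 - P5 - P2: 16+12+18+21+24 = 91
Depot - P1 - P3 - P5 - P2 - P4: 16+12+27+24+15 = 94
Depot - P1 - P3 - P5 - P4 - P2: 16+12+27+21+15 = 91
Depot - P1 - P4 - P2 - P3 - P5: 16+6+15+13+27 = 77
Depot - P1 - P4 - P2 - P5 - P3: 16+6+15+24+27 = 88
… (106 more)
Depot - P3 - P2 - P1 - P4 - P5: 9+13+9+6+21 = 58  ← best
The minimum is 58.
One shortest path: Depot → P3 → P2 → P1 → P4 → P5.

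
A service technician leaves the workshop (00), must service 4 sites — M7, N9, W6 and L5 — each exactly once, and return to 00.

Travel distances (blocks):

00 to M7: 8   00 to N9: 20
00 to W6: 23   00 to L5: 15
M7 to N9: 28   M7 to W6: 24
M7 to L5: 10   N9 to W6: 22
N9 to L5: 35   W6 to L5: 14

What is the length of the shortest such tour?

Shortest round trip = 74 blocks.

There are 12 distinct closed tours to check (reversals are equivalent).
00 → M7 → N9 → W6 → L5 → 00: 8+28+22+14+15 = 87
00 → M7 → N9 → L5 → W6 → 00: 8+28+35+14+23 = 108
00 → M7 → W6 → N9 → L5 → 00: 8+24+22+35+15 = 104
00 → M7 → W6 → L5 → N9 → 00: 8+24+14+35+20 = 101
00 → M7 → L5 → N9 → W6 → 00: 8+10+35+22+23 = 98
00 → M7 → L5 → W6 → N9 → 00: 8+10+14+22+20 = 74
00 → N9 → M7 → W6 → L5 → 00: 20+28+24+14+15 = 101
00 → N9 → M7 → L5 → W6 → 00: 20+28+10+14+23 = 95
00 → N9 → W6 → M7 → L5 → 00: 20+22+24+10+15 = 91
00 → N9 → L5 → M7 → W6 → 00: 20+35+10+24+23 = 112
00 → W6 → M7 → N9 → L5 → 00: 23+24+28+35+15 = 125
00 → W6 → N9 → M7 → L5 → 00: 23+22+28+10+15 = 98
The minimum is 74.
One optimal route: 00 → M7 → L5 → W6 → N9 → 00 (or its reverse).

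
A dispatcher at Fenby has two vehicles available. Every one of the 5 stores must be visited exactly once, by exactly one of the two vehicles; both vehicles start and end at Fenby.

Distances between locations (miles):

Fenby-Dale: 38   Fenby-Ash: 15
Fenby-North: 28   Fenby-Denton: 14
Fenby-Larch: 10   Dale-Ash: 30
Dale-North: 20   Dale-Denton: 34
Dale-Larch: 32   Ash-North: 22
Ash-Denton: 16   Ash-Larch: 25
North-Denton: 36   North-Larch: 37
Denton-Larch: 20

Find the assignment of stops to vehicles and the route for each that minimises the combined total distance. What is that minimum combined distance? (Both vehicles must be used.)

Try each way of splitting the stops between the two vehicles (each non-empty) and, for each split, find the best tour for each vehicle:
  {Dale} + {Ash, North, Denton, Larch}: 76 + 96 = 172
  {Ash} + {Dale, North, Denton, Larch}: 30 + 112 = 142
  {Dale, Ash} + {North, Denton, Larch}: 83 + 94 = 177
  {North} + {Dale, Ash, Denton, Larch}: 56 + 102 = 158
  {Dale, North} + {Ash, Denton, Larch}: 86 + 61 = 147
  {Ash, North} + {Dale, Denton, Larch}: 65 + 90 = 155
  … (15 splits in total)
  {Dale, Ash, North, Denton} + {Larch}: 105 + 20 = 125  ← best
Best: vehicle 1 Fenby → Ash → North → Dale → Denton → Fenby = 105; vehicle 2 Fenby → Larch → Fenby = 20; combined 125.

125 miles — the smallest possible combined total.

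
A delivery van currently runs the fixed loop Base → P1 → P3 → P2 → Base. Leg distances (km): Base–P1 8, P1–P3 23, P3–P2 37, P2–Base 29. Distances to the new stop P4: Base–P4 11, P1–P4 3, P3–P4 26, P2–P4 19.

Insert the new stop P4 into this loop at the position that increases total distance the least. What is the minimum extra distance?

Minimum extra distance: 1 km, inserting P4 between P2 and Base.

Insertion cost between consecutive stops i–j is d(i,P4) + d(P4,j) − d(i,j):
  between Base and P1: 11 + 3 − 8 = 6
  between P1 and P3: 3 + 26 − 23 = 6
  between P3 and P2: 26 + 19 − 37 = 8
  between P2 and Base: 19 + 11 − 29 = 1
Cheapest insertion is between P2 and Base, adding 1.
New total = 97 + 1 = 98.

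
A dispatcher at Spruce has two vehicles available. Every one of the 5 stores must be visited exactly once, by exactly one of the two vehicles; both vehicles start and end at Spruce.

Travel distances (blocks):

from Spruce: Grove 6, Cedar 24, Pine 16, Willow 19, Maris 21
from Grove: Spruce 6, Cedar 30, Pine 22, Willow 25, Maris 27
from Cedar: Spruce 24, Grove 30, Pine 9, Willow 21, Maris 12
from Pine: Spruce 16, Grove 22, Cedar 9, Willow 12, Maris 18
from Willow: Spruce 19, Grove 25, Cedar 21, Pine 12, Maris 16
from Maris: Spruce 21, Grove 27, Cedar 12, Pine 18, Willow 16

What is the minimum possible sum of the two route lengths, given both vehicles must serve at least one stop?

There are 2^4 − 1 = 15 ways to divide the 5 stops into two non-empty groups. For each, the best each vehicle can do is its own shortest tour through its group:
  {Grove} + {Cedar, Pine, Willow, Maris}: 12 + 72 = 84
  {Cedar} + {Grove, Pine, Willow, Maris}: 48 + 77 = 125
  {Grove, Cedar} + {Pine, Willow, Maris}: 60 + 65 = 125
  {Pine} + {Grove, Cedar, Willow, Maris}: 32 + 83 = 115
  {Grove, Pine} + {Cedar, Willow, Maris}: 44 + 71 = 115
  {Cedar, Pine} + {Grove, Willow, Maris}: 49 + 68 = 117
  … (15 splits in total)
Best: vehicle 1 Spruce → Grove → Spruce = 12; vehicle 2 Spruce → Pine → Cedar → Maris → Willow → Spruce = 72; combined 84.

84 blocks — the smallest possible combined total.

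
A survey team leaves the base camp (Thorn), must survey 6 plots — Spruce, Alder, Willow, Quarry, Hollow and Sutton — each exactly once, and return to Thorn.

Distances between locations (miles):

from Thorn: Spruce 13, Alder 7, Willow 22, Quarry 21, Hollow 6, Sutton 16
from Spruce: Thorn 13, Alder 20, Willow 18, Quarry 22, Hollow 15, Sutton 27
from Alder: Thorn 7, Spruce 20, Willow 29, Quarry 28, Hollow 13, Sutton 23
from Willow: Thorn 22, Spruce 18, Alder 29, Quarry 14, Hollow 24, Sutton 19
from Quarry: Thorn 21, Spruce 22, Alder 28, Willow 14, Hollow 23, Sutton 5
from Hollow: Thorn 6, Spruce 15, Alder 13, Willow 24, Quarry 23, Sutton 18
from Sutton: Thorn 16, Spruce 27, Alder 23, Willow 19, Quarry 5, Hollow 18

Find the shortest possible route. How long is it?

Minimum total distance: 88 miles.

There are 360 distinct closed tours to check (reversals are equivalent).
Thorn - Spruce - Alder - Willow - Quarry - Hollow - Sutton - Thorn: 13+20+29+14+23+18+16 = 133
Thorn - Spruce - Alder - Willow - Quarry - Sutton - Hollow - Thorn: 13+20+29+14+5+18+6 = 105
Thorn - Spruce - Alder - Willow - Hollow - Quarry - Sutton - Thorn: 13+20+29+24+23+5+16 = 130
Thorn - Spruce - Alder - Willow - Hollow - Sutton - Quarry - Thorn: 13+20+29+24+18+5+21 = 130
Thorn - Spruce - Alder - Willow - Sutton - Quarry - Hollow - Thorn: 13+20+29+19+5+23+6 = 115
Thorn - Spruce - Alder - Willow - Sutton - Hollow - Quarry - Thorn: 13+20+29+19+18+23+21 = 143
Thorn - Spruce - Alder - Quarry - Willow - Hollow - Sutton - Thorn: 13+20+28+14+24+18+16 = 133
Thorn - Spruce - Alder - Quarry - Willow - Sutton - Hollow - Thorn: 13+20+28+14+19+18+6 = 118
… (352 more)
Thorn - Spruce - Willow - Quarry - Sutton - Hollow - Alder - Thorn: 13+18+14+5+18+13+7 = 88  ← best
The minimum is 88.
One optimal route: Thorn → Spruce → Willow → Quarry → Sutton → Hollow → Alder → Thorn (or its reverse).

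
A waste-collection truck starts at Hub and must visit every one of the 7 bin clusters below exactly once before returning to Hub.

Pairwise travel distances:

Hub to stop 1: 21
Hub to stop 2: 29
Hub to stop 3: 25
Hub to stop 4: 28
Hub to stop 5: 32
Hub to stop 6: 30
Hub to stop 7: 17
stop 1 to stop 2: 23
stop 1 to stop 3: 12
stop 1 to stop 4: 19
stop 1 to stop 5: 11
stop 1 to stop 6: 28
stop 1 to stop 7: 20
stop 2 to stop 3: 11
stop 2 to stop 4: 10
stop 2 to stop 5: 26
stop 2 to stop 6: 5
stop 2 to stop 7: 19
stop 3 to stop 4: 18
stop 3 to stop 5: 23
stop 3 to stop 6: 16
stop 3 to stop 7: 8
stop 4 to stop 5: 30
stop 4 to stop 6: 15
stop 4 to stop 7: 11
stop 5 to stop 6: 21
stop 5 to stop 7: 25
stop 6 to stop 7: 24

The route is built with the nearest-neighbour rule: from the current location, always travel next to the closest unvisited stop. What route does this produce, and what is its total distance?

Nearest-neighbour total = 118; route Hub → stop 7 → stop 3 → stop 2 → stop 6 → stop 4 → stop 1 → stop 5 → Hub.

At Hub the remaining stops are stop 7 17, stop 1 21, stop 3 25, stop 4 28, stop 2 29, stop 6 30, stop 5 32; go to stop 7.
At stop 7 the remaining stops are stop 3 8, stop 4 11, stop 2 19, stop 1 20, stop 6 24, stop 5 25; go to stop 3.
At stop 3 the remaining stops are stop 2 11, stop 1 12, stop 6 16, stop 4 18, stop 5 23; go to stop 2.
At stop 2 the remaining stops are stop 6 5, stop 4 10, stop 1 23, stop 5 26; go to stop 6.
At stop 6 the remaining stops are stop 4 15, stop 5 21, stop 1 28; go to stop 4.
At stop 4 the remaining stops are stop 1 19, stop 5 30; go to stop 1.
At stop 1 the remaining stops are stop 5 11; go to stop 5.
Return stop 5→Hub: 32.
Total = 17 + 8 + 11 + 5 + 15 + 19 + 11 + 32 = 118.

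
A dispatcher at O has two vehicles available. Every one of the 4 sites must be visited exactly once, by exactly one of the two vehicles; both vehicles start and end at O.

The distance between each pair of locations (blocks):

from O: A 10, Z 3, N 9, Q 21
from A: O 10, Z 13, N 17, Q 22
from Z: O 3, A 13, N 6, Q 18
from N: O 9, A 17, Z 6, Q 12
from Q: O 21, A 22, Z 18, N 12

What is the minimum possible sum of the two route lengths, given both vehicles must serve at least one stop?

Try each way of splitting the stops between the two vehicles (each non-empty) and, for each split, find the best tour for each vehicle:
  {A} + {Z, N, Q}: 20 + 42 = 62
  {Z} + {A, N, Q}: 6 + 53 = 59
  {A, Z} + {N, Q}: 26 + 42 = 68
  {N} + {A, Z, Q}: 18 + 53 = 71
  {A, N} + {Z, Q}: 36 + 42 = 78
  {Z, N} + {A, Q}: 18 + 53 = 71
  … (7 splits in total)
Best: vehicle 1 O → Z → O = 6; vehicle 2 O → A → Q → N → O = 53; combined 59.

Minimum combined distance: 59 blocks.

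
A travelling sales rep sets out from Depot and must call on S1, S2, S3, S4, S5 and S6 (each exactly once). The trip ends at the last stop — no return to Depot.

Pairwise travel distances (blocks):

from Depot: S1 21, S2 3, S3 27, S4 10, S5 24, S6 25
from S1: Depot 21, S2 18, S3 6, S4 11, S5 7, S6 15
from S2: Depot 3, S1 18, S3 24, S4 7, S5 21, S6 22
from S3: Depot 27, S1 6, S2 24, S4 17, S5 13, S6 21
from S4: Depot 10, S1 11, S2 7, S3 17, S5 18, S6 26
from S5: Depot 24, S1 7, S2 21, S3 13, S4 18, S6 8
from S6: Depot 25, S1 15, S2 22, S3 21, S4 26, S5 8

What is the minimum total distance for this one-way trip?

Minimum one-way distance = 48 blocks.

There are 6! = 720 possible orderings.
Depot → S1 → S2 → S3 → S4 → S5 → S6: 21+18+24+17+18+8 = 106
Depot → S1 → S2 → S3 → S4 → S6 → S5: 21+18+24+17+26+8 = 114
Depot → S1 → S2 → S3 → S5 → S4 → S6: 21+18+24+13+18+26 = 120
Depot → S1 → S2 → S3 → S5 → S6 → S4: 21+18+24+13+8+26 = 110
Depot → S1 → S2 → S3 → S6 → S4 → S5: 21+18+24+21+26+18 = 128
Depot → S1 → S2 → S3 → S6 → S5 → S4: 21+18+24+21+8+18 = 110
Depot → S1 → S2 → S4 → S3 → S5 → S6: 21+18+7+17+13+8 = 84
Depot → S1 → S2 → S4 → S3 → S6 → S5: 21+18+7+17+21+8 = 92
… (712 more)
Depot → S2 → S4 → S1 → S3 → S5 → S6: 3+7+11+6+13+8 = 48  ← best
The minimum is 48.
One shortest path: Depot → S2 → S4 → S1 → S3 → S5 → S6.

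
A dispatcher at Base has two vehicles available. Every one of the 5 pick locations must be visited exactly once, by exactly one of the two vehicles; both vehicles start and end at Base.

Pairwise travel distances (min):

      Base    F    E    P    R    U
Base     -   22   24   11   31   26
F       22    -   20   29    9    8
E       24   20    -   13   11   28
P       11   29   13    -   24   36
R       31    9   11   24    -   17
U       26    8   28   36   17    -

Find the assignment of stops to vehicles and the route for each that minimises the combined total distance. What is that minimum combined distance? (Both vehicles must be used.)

Check every non-empty split of the stops between the two vehicles; for each half take its own optimal tour:
  {F} + {E, P, R, U}: 44 + 78 = 122
  {E} + {F, P, R, U}: 48 + 78 = 126
  {F, E} + {P, R, U}: 66 + 78 = 144
  {P} + {F, E, R, U}: 22 + 78 = 100
  {F, P} + {E, R, U}: 62 + 78 = 140
  {E, P} + {F, R, U}: 48 + 74 = 122
  … (15 splits in total)
Best: vehicle 1 Base → P → Base = 22; vehicle 2 Base → E → R → F → U → Base = 78; combined 100.

Minimum combined distance: 100 min.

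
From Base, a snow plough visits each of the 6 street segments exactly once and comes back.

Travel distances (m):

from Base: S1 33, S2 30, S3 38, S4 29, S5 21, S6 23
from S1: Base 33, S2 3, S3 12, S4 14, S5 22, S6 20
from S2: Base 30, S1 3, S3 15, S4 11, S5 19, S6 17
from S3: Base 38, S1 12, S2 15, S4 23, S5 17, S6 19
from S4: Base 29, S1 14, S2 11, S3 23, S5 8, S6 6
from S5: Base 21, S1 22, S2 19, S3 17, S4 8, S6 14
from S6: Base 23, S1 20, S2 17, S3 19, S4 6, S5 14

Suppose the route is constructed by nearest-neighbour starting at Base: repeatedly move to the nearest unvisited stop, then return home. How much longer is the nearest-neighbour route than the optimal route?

The nearest-neighbour route is 12 m longer than optimal.

From Base: S5=21, S6=23, S4=29, S2=30, S1=33, S3=38 → choose S5 (21).
From S5: S4=8, S6=14, S3=17, S2=19, S1=22 → choose S4 (8).
From S4: S6=6, S2=11, S1=14, S3=23 → choose S6 (6).
From S6: S2=17, S3=19, S1=20 → choose S2 (17).
From S2: S1=3, S3=15 → choose S1 (3).
From S1: S3=12 → choose S3 (12).
NN route Base → S5 → S4 → S6 → S2 → S1 → S3 → Base costs 105.
Optimal: Base → S5 → S3 → S1 → S2 → S4 → S6 → Base costs 93 (by enumerating all 360 distinct tours).
Excess = 105 − 93 = 12.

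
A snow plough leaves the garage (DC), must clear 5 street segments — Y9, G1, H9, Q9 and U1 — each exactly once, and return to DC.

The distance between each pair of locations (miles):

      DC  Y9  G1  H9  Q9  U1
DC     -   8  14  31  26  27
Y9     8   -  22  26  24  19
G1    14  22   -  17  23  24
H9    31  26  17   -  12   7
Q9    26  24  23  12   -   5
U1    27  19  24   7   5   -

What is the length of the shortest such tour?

There are 60 distinct closed tours to check (reversals are equivalent).
DC - Y9 - G1 - H9 - Q9 - U1 - DC: 8+22+17+12+5+27 = 91
DC - Y9 - G1 - H9 - U1 - Q9 - DC: 8+22+17+7+5+26 = 85
DC - Y9 - G1 - Q9 - H9 - U1 - DC: 8+22+23+12+7+27 = 99
DC - Y9 - G1 - Q9 - U1 - H9 - DC: 8+22+23+5+7+31 = 96
DC - Y9 - G1 - U1 - H9 - Q9 - DC: 8+22+24+7+12+26 = 99
DC - Y9 - G1 - U1 - Q9 - H9 - DC: 8+22+24+5+12+31 = 102
DC - Y9 - H9 - G1 - Q9 - U1 - DC: 8+26+17+23+5+27 = 106
DC - Y9 - H9 - G1 - U1 - Q9 - DC: 8+26+17+24+5+26 = 106
DC - Y9 - H9 - Q9 - G1 - U1 - DC: 8+26+12+23+24+27 = 120
DC - Y9 - H9 - Q9 - U1 - G1 - DC: 8+26+12+5+24+14 = 89
DC - Y9 - H9 - U1 - G1 - Q9 - DC: 8+26+7+24+23+26 = 114
DC - Y9 - H9 - U1 - Q9 - G1 - DC: 8+26+7+5+23+14 = 83
DC - Y9 - Q9 - G1 - H9 - U1 - DC: 8+24+23+17+7+27 = 106
DC - Y9 - Q9 - G1 - U1 - H9 - DC: 8+24+23+24+7+31 = 117
… (46 more)
DC - Y9 - Q9 - U1 - H9 - G1 - DC: 8+24+5+7+17+14 = 75  ← best
The minimum is 75.
One optimal route: DC → Y9 → Q9 → U1 → H9 → G1 → DC (or its reverse).

Minimum total distance: 75 miles.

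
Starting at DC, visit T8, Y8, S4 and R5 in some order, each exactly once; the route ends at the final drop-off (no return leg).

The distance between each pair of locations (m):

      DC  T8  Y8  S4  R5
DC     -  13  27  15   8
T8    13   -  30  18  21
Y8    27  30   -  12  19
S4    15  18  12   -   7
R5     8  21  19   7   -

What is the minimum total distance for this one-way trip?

There are 4! = 24 possible orderings.
DC - T8 - Y8 - S4 - R5: 13+30+12+7 = 62
DC - T8 - Y8 - R5 - S4: 13+30+19+7 = 69
DC - T8 - S4 - Y8 - R5: 13+18+12+19 = 62
DC - T8 - S4 - R5 - Y8: 13+18+7+19 = 57
DC - T8 - R5 - Y8 - S4: 13+21+19+12 = 65
DC - T8 - R5 - S4 - Y8: 13+21+7+12 = 53
DC - Y8 - T8 - S4 - R5: 27+30+18+7 = 82
DC - Y8 - T8 - R5 - S4: 27+30+21+7 = 85
DC - Y8 - S4 - T8 - R5: 27+12+18+21 = 78
DC - Y8 - S4 - R5 - T8: 27+12+7+21 = 67
DC - Y8 - R5 - T8 - S4: 27+19+21+18 = 85
DC - Y8 - R5 - S4 - T8: 27+19+7+18 = 71
DC - S4 - T8 - Y8 - R5: 15+18+30+19 = 82
DC - S4 - T8 - R5 - Y8: 15+18+21+19 = 73
… (10 more)
The minimum is 53.
One shortest path: DC → T8 → R5 → S4 → Y8.

Shortest open route: 53 m.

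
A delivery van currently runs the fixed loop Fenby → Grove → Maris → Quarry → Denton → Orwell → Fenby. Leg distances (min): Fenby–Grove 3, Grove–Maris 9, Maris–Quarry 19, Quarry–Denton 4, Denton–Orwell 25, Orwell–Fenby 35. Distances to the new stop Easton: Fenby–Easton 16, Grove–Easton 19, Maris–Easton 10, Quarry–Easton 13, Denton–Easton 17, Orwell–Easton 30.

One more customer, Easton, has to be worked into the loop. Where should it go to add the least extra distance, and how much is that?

Insertion cost between consecutive stops i–j is d(i,Easton) + d(Easton,j) − d(i,j):
  between Fenby and Grove: 16 + 19 − 3 = 32
  between Grove and Maris: 19 + 10 − 9 = 20
  between Maris and Quarry: 10 + 13 − 19 = 4
  between Quarry and Denton: 13 + 17 − 4 = 26
  between Denton and Orwell: 17 + 30 − 25 = 22
  between Orwell and Fenby: 30 + 16 − 35 = 11
Cheapest insertion is between Maris and Quarry, adding 4.
New total = 95 + 4 = 99.

Minimum extra distance: 4 min, inserting Easton between Maris and Quarry.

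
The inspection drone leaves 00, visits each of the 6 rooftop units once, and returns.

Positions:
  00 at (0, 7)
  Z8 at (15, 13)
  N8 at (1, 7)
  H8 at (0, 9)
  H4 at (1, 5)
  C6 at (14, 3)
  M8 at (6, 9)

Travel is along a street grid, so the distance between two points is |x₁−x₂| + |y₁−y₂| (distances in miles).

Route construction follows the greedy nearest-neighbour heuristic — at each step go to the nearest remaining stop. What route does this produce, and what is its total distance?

56 miles along 00 → N8 → H4 → H8 → M8 → Z8 → C6 → 00.

00 → [N8:1 / H8:2 / H4:3 / M8:8 / C6:18 / Z8:21] → N8 (1)
N8 → [H4:2 / H8:3 / M8:7 / C6:17 / Z8:20] → H4 (2)
H4 → [H8:5 / M8:9 / C6:15 / Z8:22] → H8 (5)
H8 → [M8:6 / Z8:19 / C6:20] → M8 (6)
M8 → [Z8:13 / C6:14] → Z8 (13)
Z8 → [C6:11] → C6 (11)
Return C6→00: 18.
Total = 1 + 2 + 5 + 6 + 13 + 11 + 18 = 56.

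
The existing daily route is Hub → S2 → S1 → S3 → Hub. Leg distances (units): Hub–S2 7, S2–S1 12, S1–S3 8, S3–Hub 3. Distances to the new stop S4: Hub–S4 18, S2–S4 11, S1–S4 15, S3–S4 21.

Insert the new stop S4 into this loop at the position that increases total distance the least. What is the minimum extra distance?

Minimum extra distance: 14, inserting S4 between S2 and S1.

Insertion cost between consecutive stops i–j is d(i,S4) + d(S4,j) − d(i,j):
  between Hub and S2: 18 + 11 − 7 = 22
  between S2 and S1: 11 + 15 − 12 = 14
  between S1 and S3: 15 + 21 − 8 = 28
  between S3 and Hub: 21 + 18 − 3 = 36
Cheapest insertion is between S2 and S1, adding 14.
New total = 30 + 14 = 44.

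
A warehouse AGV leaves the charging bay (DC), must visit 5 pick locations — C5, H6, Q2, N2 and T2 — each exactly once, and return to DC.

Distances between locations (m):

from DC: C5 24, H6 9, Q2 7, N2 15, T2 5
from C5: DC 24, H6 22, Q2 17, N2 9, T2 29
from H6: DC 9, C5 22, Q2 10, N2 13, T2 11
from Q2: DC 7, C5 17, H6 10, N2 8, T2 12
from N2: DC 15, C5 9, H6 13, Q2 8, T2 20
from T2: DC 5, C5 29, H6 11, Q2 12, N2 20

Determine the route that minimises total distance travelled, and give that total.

There are 60 distinct closed tours to check (reversals are equivalent).
DC→C5→H6→Q2→N2→T2→DC: 24+22+10+8+20+5 = 89
DC→C5→H6→Q2→T2→N2→DC: 24+22+10+12+20+15 = 103
DC→C5→H6→N2→Q2→T2→DC: 24+22+13+8+12+5 = 84
DC→C5→H6→N2→T2→Q2→DC: 24+22+13+20+12+7 = 98
DC→C5→H6→T2→Q2→N2→DC: 24+22+11+12+8+15 = 92
DC→C5→H6→T2→N2→Q2→DC: 24+22+11+20+8+7 = 92
DC→C5→Q2→H6→N2→T2→DC: 24+17+10+13+20+5 = 89
DC→C5→Q2→H6→T2→N2→DC: 24+17+10+11+20+15 = 97
DC→C5→Q2→N2→H6→T2→DC: 24+17+8+13+11+5 = 78
DC→C5→Q2→N2→T2→H6→DC: 24+17+8+20+11+9 = 89
DC→C5→Q2→T2→H6→N2→DC: 24+17+12+11+13+15 = 92
DC→C5→Q2→T2→N2→H6→DC: 24+17+12+20+13+9 = 95
DC→C5→N2→H6→Q2→T2→DC: 24+9+13+10+12+5 = 73
DC→C5→N2→H6→T2→Q2→DC: 24+9+13+11+12+7 = 76
… (46 more)
DC→Q2→C5→N2→H6→T2→DC: 7+17+9+13+11+5 = 62  ← best
The minimum is 62.
One optimal route: DC → Q2 → C5 → N2 → H6 → T2 → DC (or its reverse).

Shortest round trip = 62 m.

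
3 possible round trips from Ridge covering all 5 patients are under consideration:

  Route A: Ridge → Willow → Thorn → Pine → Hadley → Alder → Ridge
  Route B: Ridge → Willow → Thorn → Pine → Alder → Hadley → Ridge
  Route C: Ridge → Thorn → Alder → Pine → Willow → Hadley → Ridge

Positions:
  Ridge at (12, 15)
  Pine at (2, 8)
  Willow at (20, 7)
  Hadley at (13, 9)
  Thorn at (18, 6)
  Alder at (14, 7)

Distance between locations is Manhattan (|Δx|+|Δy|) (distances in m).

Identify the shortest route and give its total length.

60 m — Route B is the shortest.

Route A: 16 + 3 + 18 + 12 + 3 + 10 = 62
Route B: 16 + 3 + 18 + 13 + 3 + 7 = 60
Route C: 15 + 5 + 13 + 19 + 9 + 7 = 68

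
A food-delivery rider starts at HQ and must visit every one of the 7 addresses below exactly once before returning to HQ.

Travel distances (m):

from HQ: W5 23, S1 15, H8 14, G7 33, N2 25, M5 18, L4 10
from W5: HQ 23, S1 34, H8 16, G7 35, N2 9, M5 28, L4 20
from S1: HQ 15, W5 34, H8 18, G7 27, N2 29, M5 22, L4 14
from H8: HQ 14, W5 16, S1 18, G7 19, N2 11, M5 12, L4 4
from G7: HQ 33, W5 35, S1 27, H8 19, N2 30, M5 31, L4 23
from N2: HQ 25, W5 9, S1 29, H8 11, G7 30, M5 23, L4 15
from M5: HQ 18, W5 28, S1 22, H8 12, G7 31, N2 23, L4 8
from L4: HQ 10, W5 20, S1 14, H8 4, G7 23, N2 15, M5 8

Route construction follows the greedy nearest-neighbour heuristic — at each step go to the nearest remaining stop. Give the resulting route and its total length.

Total distance 144 m via the nearest-neighbour route HQ → L4 → H8 → N2 → W5 → M5 → S1 → G7 → HQ.

From HQ: distances to unvisited — L4=10, H8=14, S1=15, M5=18, W5=23, N2=25, G7=33. Nearest is L4 (10).
From L4: distances to unvisited — H8=4, M5=8, S1=14, N2=15, W5=20, G7=23. Nearest is H8 (4).
From H8: distances to unvisited — N2=11, M5=12, W5=16, S1=18, G7=19. Nearest is N2 (11).
From N2: distances to unvisited — W5=9, M5=23, S1=29, G7=30. Nearest is W5 (9).
From W5: distances to unvisited — M5=28, S1=34, G7=35. Nearest is M5 (28).
From M5: distances to unvisited — S1=22, G7=31. Nearest is S1 (22).
From S1: distances to unvisited — G7=27. Nearest is G7 (27).
Return G7→HQ: 33.
Total = 10 + 4 + 11 + 9 + 28 + 22 + 27 + 33 = 144.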